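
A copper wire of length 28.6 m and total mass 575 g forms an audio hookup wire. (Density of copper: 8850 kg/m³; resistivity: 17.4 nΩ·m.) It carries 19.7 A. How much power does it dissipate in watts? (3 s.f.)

ρ = 17.4 nΩ·m = 1.74×10^-8 Ω·m
A = m/(density·L) = 0.575/(8850×28.6) = 2.2717e-06 m²
R = ρL/A = (1.74×10^-8)(28.6)/(2.2717e-06) = 0.2191 Ω
P = I²R = (19.7)² × 0.2191 = 85.0 W

85.0 W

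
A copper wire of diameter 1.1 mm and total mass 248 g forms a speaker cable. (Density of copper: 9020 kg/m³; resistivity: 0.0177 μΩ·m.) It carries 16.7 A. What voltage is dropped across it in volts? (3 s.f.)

ρ = 0.0177 μΩ·m = 1.77×10^-8 Ω·m
A = π(d/2)² = π(5.5000e-04 m)² = 9.5033e-07 m²
L = m/(density·A) = 0.248/(9020×9.5033e-07) = 28.93 m
R = ρL/A = (1.77×10^-8)(28.93)/(9.5033e-07) = 0.5389 Ω
V = IR = 16.7 × 0.5389 = 9.00 V

9.00 V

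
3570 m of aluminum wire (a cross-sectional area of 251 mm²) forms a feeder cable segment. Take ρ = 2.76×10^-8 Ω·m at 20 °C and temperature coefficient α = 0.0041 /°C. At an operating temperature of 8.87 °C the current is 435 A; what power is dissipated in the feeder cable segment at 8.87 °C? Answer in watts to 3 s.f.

70900 W

A = 251 mm² = 2.510e-04 m²
R₍20₎ = ρL/A = (2.76×10^-8)(3570)/(2.510e-04) = 0.3926 Ω
R₍8.87₎ = R₍20₎(1 + αΔT) = 0.3926 × (1 + 0.0041×-11.1) = 0.3746 Ω
P = I²R = (435)² × 0.3746 = 70900 W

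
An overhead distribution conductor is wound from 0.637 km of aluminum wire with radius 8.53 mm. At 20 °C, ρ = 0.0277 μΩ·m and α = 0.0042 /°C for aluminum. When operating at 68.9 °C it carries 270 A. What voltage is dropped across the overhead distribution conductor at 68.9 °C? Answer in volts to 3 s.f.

ρ = 0.0277 μΩ·m = 2.77×10^-8 Ω·m
A = πr² = π(8.5300e-03 m)² = 2.286e-04 m²
R₍20₎ = ρL/A = (2.77×10^-8)(637)/(2.286e-04) = 0.07719 Ω
R₍68.9₎ = R₍20₎(1 + αΔT) = 0.07719 × (1 + 0.0042×48.9) = 0.09305 Ω
V = IR = 270 × 0.09305 = 25.1 V

25.1 V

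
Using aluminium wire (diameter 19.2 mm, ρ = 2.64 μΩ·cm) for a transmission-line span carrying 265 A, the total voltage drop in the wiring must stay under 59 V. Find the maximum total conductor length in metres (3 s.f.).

ρ = 2.64 μΩ·cm = 2.64×10^-8 Ω·m
A = π(d/2)² = π(9.6000e-03 m)² = 2.895e-04 m²
L_max = V_max·A/(1·ρI) = (59)(2.895e-04)/(2.64×10^-8×265) = 2440 m

2440 m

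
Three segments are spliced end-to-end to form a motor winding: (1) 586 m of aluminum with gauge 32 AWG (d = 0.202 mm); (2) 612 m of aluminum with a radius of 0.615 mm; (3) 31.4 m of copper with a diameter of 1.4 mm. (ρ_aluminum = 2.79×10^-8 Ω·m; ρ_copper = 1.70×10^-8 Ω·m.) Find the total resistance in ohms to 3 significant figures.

525 Ω

Seg 1: A = π(0.202/2 mm)² = π(1.0100e-04 m)² = 3.205e-08 m²
R_1 = (2.79×10^-8)(586)/(3.205e-08) = 510.2 Ω
Seg 2: A = πr² = π(6.1500e-04 m)² = 1.188e-06 m²
R_2 = (2.79×10^-8)(612)/(1.188e-06) = 14.37 Ω
Seg 3: A = π(d/2)² = π(7.0000e-04 m)² = 1.539e-06 m²
R_3 = (1.70×10^-8)(31.4)/(1.539e-06) = 0.3468 Ω
R_total = R_1 + R_2 + R_3 = 525 Ω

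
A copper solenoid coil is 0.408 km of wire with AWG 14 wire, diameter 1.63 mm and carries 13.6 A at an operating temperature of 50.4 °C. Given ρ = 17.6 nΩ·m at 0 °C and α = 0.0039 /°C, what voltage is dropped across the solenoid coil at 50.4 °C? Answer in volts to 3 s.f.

56.0 V

ρ = 17.6 nΩ·m = 1.76×10^-8 Ω·m
A = π(1.63/2 mm)² = π(8.1500e-04 m)² = 2.087e-06 m²
R₍0₎ = ρL/A = (1.76×10^-8)(408)/(2.087e-06) = 3.441 Ω
R₍50.4₎ = R₍0₎(1 + αΔT) = 3.441 × (1 + 0.0039×50.4) = 4.118 Ω
V = IR = 13.6 × 4.118 = 56.0 V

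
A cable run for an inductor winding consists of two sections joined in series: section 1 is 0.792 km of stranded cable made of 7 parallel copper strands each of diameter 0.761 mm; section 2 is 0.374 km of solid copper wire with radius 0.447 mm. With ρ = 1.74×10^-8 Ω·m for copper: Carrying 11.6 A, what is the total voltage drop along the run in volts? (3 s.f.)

Section 1: A_strand = π(3.8050e-04)² = 4.548e-07 m²; R₁ = ρL/(N·A_s) = (1.74×10^-8)(792)/(7×4.548e-07) = 4.328 Ω
Section 2: A = πr² = π(4.4700e-04 m)² = 6.277e-07 m²
R₂ = (1.74×10^-8)(374)/(6.277e-07) = 10.37 Ω
R = R₁ + R₂ = 14.7 Ω
V = IR = 11.6 × 14.7 = 170 V

170 V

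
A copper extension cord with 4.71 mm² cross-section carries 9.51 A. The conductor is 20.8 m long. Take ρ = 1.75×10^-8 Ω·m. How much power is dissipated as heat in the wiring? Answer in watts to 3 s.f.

A = 4.71 mm² = 4.710e-06 m²
R = ρL/A = (1.75×10^-8)(20.8)/(4.710e-06) = 0.07728 Ω
P = I²R = (9.51)² × 0.07728 = 6.99 W

6.99 W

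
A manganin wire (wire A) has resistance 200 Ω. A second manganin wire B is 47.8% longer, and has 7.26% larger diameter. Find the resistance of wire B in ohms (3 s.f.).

257 Ω

R ∝ L/d², so R_B/R_A = (1 + 47.8/100) × (1 + 7.26/100)⁻²
= 1.478 × 0.8692 = 1.285
R_B = 1.285 × 200 = 257 Ω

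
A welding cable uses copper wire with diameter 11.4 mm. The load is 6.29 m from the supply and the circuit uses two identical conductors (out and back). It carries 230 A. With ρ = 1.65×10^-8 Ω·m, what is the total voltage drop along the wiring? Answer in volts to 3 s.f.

A = π(d/2)² = π(5.7000e-03 m)² = 1.021e-04 m²
Total conductor length (both ways) L = 2 × 6.29 = 12.58 m
R = ρL/A = (1.65×10^-8)(12.58)/(1.021e-04) = 0.002034 Ω
V = IR = 230 × 0.002034 = 0.468 V

0.468 V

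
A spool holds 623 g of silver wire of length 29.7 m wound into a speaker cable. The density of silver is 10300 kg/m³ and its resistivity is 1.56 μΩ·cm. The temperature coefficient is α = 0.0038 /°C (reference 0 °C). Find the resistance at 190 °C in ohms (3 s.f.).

ρ = 1.56 μΩ·cm = 1.56×10^-8 Ω·m
A = m/(density·L) = 0.623/(10300×29.7) = 2.0365e-06 m²
R = ρL/A = (1.56×10^-8)(29.7)/(2.0365e-06) = 0.2275 Ω
R(190 °C) = 0.2275 × (1 + 0.0038×190) = 0.392 Ω

0.392 Ω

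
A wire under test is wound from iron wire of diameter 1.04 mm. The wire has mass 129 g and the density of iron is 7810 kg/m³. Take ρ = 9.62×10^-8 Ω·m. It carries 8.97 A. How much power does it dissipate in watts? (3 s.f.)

177 W

A = π(d/2)² = π(5.2000e-04 m)² = 8.4949e-07 m²
L = m/(density·A) = 0.129/(7810×8.4949e-07) = 19.44 m
R = ρL/A = (9.62×10^-8)(19.44)/(8.4949e-07) = 2.202 Ω
P = I²R = (8.97)² × 2.202 = 177 W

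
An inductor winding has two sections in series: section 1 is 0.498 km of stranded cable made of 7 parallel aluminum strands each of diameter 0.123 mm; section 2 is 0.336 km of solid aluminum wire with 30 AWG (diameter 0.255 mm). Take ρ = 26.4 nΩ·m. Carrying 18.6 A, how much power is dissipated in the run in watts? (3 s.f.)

1.15×10^5 W

ρ = 26.4 nΩ·m = 2.64×10^-8 Ω·m
Section 1: A_strand = π(6.1500e-05)² = 1.188e-08 m²; R₁ = ρL/(N·A_s) = (2.64×10^-8)(498)/(7×1.188e-08) = 158.1 Ω
Section 2: A = π(0.255/2 mm)² = π(1.2750e-04 m)² = 5.107e-08 m²
R₂ = (2.64×10^-8)(336)/(5.107e-08) = 173.7 Ω
R = R₁ + R₂ = 331.8 Ω
P = I²R = (18.6)² × 331.8 = 1.15×10^5 W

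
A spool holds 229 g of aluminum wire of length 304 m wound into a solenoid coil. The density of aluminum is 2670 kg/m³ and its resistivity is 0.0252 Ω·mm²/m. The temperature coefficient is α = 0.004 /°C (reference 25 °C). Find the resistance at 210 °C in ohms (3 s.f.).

47.2 Ω

ρ = 0.0252 Ω·mm²/m = 2.52×10^-8 Ω·m
A = m/(density·L) = 0.229/(2670×304) = 2.8213e-07 m²
R = ρL/A = (2.52×10^-8)(304)/(2.8213e-07) = 27.15 Ω
R(210 °C) = 27.15 × (1 + 0.004×185) = 47.2 Ω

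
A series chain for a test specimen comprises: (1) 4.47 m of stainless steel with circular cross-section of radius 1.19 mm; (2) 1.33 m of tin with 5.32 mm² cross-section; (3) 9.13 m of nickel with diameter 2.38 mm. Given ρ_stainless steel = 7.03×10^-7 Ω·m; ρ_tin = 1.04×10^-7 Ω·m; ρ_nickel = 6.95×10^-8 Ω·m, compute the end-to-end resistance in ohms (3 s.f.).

0.875 Ω

Seg 1: A = πr² = π(1.1900e-03 m)² = 4.449e-06 m²
R_1 = (7.03×10^-7)(4.47)/(4.449e-06) = 0.7063 Ω
Seg 2: A = 5.32 mm² = 5.320e-06 m²
R_2 = (1.04×10^-7)(1.33)/(5.320e-06) = 0.026 Ω
Seg 3: A = π(d/2)² = π(1.1900e-03 m)² = 4.449e-06 m²
R_3 = (6.95×10^-8)(9.13)/(4.449e-06) = 0.1426 Ω
R_total = R_1 + R_2 + R_3 = 0.875 Ω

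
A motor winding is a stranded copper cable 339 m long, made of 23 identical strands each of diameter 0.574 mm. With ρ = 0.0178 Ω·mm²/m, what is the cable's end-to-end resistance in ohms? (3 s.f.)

ρ = 0.0178 Ω·mm²/m = 1.78×10^-8 Ω·m
A_strand = π(2.8700e-04 m)² = 2.588e-07 m²
R_strand = ρL/A = (1.78×10^-8)(339)/(2.588e-07) = 23.32 Ω
R_total = R_strand/N = 23.32/23 = 1.01 Ω

1.01 Ω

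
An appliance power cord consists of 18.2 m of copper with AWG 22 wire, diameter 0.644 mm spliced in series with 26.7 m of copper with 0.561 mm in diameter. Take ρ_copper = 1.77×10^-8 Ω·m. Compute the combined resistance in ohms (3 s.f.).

2.90 Ω

Segment 1: A = π(0.644/2 mm)² = π(3.2200e-04 m)² = 3.257e-07 m²
R₁ = ρL/A = (1.77×10^-8)(18.2)/(3.257e-07) = 0.989 Ω
Segment 2: A = π(d/2)² = π(2.8050e-04 m)² = 2.472e-07 m²
R₂ = (1.77×10^-8)(26.7)/(2.472e-07) = 1.912 Ω
R = R₁ + R₂ = 2.90 Ω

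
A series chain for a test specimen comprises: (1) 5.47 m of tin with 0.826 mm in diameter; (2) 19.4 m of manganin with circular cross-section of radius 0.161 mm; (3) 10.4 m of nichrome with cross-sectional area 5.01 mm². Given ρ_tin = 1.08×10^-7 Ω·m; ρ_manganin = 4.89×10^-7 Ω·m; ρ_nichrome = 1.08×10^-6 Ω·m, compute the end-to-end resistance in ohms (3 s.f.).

120 Ω

Seg 1: A = π(d/2)² = π(4.1300e-04 m)² = 5.359e-07 m²
R_1 = (1.08×10^-7)(5.47)/(5.359e-07) = 1.102 Ω
Seg 2: A = πr² = π(1.6100e-04 m)² = 8.143e-08 m²
R_2 = (4.89×10^-7)(19.4)/(8.143e-08) = 116.5 Ω
Seg 3: A = 5.01 mm² = 5.010e-06 m²
R_3 = (1.08×10^-6)(10.4)/(5.010e-06) = 2.242 Ω
R_total = R_1 + R_2 + R_3 = 120 Ω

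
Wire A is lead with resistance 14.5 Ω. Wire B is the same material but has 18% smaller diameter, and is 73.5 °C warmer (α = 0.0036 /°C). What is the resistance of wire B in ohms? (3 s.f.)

27.3 Ω

R ∝ ρL/d² with ρ ∝ (1+αΔT), so R_B/R_A = (1 − 18/100)⁻² × (1 + 0.0036×73.5)
= 1.487 × 1.265 = 1.881
R_B = 1.881 × 14.5 = 27.3 Ω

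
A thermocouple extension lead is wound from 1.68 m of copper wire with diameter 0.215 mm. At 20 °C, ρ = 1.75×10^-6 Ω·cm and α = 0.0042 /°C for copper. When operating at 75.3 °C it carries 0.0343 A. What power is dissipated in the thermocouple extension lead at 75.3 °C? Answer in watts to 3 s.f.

ρ = 1.75×10^-6 Ω·cm = 1.75×10^-8 Ω·m
A = π(d/2)² = π(1.0750e-04 m)² = 3.631e-08 m²
R₍20₎ = ρL/A = (1.75×10^-8)(1.68)/(3.631e-08) = 0.8098 Ω
R₍75.3₎ = R₍20₎(1 + αΔT) = 0.8098 × (1 + 0.0042×55.3) = 0.9979 Ω
P = I²R = (0.0343)² × 0.9979 = 0.00117 W

0.00117 W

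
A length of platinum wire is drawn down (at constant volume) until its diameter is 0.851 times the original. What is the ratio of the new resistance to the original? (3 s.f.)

Volume constant ⇒ L' = L/r² with r = 0.851. R' = ρL'/A' = ρ(L/r²)/(πr²d₀²/4) = R/r⁴.
Factor = 1.91

1.91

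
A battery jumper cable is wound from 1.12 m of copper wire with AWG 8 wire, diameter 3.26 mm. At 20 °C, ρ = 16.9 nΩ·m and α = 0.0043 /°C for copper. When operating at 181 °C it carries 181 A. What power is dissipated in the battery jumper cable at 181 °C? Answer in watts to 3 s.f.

ρ = 16.9 nΩ·m = 1.69×10^-8 Ω·m
A = π(3.26/2 mm)² = π(1.6300e-03 m)² = 8.347e-06 m²
R₍20₎ = ρL/A = (1.69×10^-8)(1.12)/(8.347e-06) = 0.002268 Ω
R₍181₎ = R₍20₎(1 + αΔT) = 0.002268 × (1 + 0.0043×161) = 0.003838 Ω
P = I²R = (181)² × 0.003838 = 126 W

126 W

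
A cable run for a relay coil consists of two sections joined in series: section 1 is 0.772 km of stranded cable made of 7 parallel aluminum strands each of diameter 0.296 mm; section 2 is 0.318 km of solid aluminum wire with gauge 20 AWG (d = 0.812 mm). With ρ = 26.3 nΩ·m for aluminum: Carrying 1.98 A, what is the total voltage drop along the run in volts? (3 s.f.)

ρ = 26.3 nΩ·m = 2.63×10^-8 Ω·m
Section 1: A_strand = π(1.4800e-04)² = 6.881e-08 m²; R₁ = ρL/(N·A_s) = (2.63×10^-8)(772)/(7×6.881e-08) = 42.15 Ω
Section 2: A = π(0.812/2 mm)² = π(4.0600e-04 m)² = 5.178e-07 m²
R₂ = (2.63×10^-8)(318)/(5.178e-07) = 16.15 Ω
R = R₁ + R₂ = 58.3 Ω
V = IR = 1.98 × 58.3 = 115 V

115 V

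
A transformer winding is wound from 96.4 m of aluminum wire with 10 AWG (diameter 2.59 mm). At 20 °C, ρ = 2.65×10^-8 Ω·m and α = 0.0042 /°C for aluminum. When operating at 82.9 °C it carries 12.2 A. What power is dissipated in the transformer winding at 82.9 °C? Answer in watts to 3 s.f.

91.2 W

A = π(2.59/2 mm)² = π(1.2950e-03 m)² = 5.269e-06 m²
R₍20₎ = ρL/A = (2.65×10^-8)(96.4)/(5.269e-06) = 0.4849 Ω
R₍82.9₎ = R₍20₎(1 + αΔT) = 0.4849 × (1 + 0.0042×62.9) = 0.613 Ω
P = I²R = (12.2)² × 0.613 = 91.2 W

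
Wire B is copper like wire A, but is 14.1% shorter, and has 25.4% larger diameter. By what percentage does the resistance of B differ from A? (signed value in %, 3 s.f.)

R ∝ L/d², so R_B/R_A = (1 − 14.1/100) × (1 + 25.4/100)⁻²
= 0.859 × 0.6359 = 0.5463
(R_B − R_A)/R_A = 0.5463 − 1 = -45.4%

-45.4%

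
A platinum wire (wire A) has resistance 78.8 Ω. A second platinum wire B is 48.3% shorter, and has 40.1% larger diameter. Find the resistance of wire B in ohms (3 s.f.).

20.8 Ω

R ∝ L/d², so R_B/R_A = (1 − 48.3/100) × (1 + 40.1/100)⁻²
= 0.517 × 0.5095 = 0.2634
R_B = 0.2634 × 78.8 = 20.8 Ω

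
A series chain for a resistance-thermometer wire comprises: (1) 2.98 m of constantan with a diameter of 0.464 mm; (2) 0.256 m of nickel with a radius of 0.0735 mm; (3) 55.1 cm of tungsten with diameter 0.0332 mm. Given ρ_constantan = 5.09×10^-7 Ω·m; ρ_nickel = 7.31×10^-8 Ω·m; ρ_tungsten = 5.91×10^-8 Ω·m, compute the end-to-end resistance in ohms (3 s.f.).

47.7 Ω

Seg 1: A = π(d/2)² = π(2.3200e-04 m)² = 1.691e-07 m²
R_1 = (5.09×10^-7)(2.98)/(1.691e-07) = 8.97 Ω
Seg 2: A = πr² = π(7.3500e-05 m)² = 1.697e-08 m²
R_2 = (7.31×10^-8)(0.256)/(1.697e-08) = 1.103 Ω
Seg 3: A = π(d/2)² = π(1.6600e-05 m)² = 8.657e-10 m²
R_3 = (5.91×10^-8)(0.551)/(8.657e-10) = 37.62 Ω
R_total = R_1 + R_2 + R_3 = 47.7 Ω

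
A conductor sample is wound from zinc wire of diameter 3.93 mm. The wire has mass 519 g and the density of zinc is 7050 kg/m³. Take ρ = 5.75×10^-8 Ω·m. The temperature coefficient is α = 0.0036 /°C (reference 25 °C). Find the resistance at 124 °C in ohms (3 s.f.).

A = π(d/2)² = π(1.9650e-03 m)² = 1.2130e-05 m²
L = m/(density·A) = 0.519/(7050×1.2130e-05) = 6.069 m
R = ρL/A = (5.75×10^-8)(6.069)/(1.2130e-05) = 0.02877 Ω
R(124 °C) = 0.02877 × (1 + 0.0036×99) = 0.0390 Ω

0.0390 Ω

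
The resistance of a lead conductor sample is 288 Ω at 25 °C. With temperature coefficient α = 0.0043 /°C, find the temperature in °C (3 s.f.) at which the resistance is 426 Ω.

136 °C

R = R₀(1 + α(T − T₀)) ⇒ T = T₀ + (R/R₀ − 1)/α
T = 25 + (426/288 − 1)/0.0043 = 25 + (0.4792)/0.0043 = 136 °C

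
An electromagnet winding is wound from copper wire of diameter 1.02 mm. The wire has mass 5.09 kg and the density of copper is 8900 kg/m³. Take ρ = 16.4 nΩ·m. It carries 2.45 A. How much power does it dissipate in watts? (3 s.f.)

ρ = 16.4 nΩ·m = 1.64×10^-8 Ω·m
A = π(d/2)² = π(5.1000e-04 m)² = 8.1713e-07 m²
L = m/(density·A) = 5.09/(8900×8.1713e-07) = 699.9 m
R = ρL/A = (1.64×10^-8)(699.9)/(8.1713e-07) = 14.05 Ω
P = I²R = (2.45)² × 14.05 = 84.3 W

84.3 W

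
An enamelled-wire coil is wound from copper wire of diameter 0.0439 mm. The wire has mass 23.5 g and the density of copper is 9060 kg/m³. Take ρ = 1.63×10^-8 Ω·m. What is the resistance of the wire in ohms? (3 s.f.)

A = π(d/2)² = π(2.1950e-05 m)² = 1.5136e-09 m²
L = m/(density·A) = 0.0235/(9060×1.5136e-09) = 1714 m
R = ρL/A = (1.63×10^-8)(1714)/(1.5136e-09) = 18500 Ω

18500 Ω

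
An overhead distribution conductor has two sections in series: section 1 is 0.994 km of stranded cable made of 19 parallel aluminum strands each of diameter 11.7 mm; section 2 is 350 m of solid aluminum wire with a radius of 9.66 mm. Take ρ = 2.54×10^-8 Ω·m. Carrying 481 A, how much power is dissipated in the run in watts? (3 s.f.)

9880 W

Section 1: A_strand = π(5.8500e-03)² = 1.075e-04 m²; R₁ = ρL/(N·A_s) = (2.54×10^-8)(994)/(19×1.075e-04) = 0.01236 Ω
Section 2: A = πr² = π(9.6600e-03 m)² = 2.932e-04 m²
R₂ = (2.54×10^-8)(350)/(2.932e-04) = 0.03032 Ω
R = R₁ + R₂ = 0.04268 Ω
P = I²R = (481)² × 0.04268 = 9880 W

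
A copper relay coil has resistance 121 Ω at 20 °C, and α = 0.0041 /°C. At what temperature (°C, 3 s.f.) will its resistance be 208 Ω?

195 °C

R = R₀(1 + α(T − T₀)) ⇒ T = T₀ + (R/R₀ − 1)/α
T = 20 + (208/121 − 1)/0.0041 = 20 + (0.719)/0.0041 = 195 °C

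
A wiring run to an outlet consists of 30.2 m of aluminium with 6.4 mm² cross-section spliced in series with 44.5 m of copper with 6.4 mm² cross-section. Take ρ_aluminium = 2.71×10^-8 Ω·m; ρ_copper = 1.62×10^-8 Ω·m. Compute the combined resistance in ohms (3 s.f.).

Segment 1: A = 6.4 mm² = 6.400e-06 m²
R₁ = ρL/A = (2.71×10^-8)(30.2)/(6.400e-06) = 0.1279 Ω
R₂ = (1.62×10^-8)(44.5)/(6.400e-06) = 0.1126 Ω
R = R₁ + R₂ = 0.241 Ω

0.241 Ω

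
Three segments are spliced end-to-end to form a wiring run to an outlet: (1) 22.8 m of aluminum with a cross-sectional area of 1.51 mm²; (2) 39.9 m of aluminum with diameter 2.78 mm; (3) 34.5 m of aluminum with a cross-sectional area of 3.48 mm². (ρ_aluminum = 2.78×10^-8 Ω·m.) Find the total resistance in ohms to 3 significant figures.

0.878 Ω

Seg 1: A = 1.51 mm² = 1.510e-06 m²
R_1 = (2.78×10^-8)(22.8)/(1.510e-06) = 0.4198 Ω
Seg 2: A = π(d/2)² = π(1.3900e-03 m)² = 6.070e-06 m²
R_2 = (2.78×10^-8)(39.9)/(6.070e-06) = 0.1827 Ω
Seg 3: A = 3.48 mm² = 3.480e-06 m²
R_3 = (2.78×10^-8)(34.5)/(3.480e-06) = 0.2756 Ω
R_total = R_1 + R_2 + R_3 = 0.878 Ω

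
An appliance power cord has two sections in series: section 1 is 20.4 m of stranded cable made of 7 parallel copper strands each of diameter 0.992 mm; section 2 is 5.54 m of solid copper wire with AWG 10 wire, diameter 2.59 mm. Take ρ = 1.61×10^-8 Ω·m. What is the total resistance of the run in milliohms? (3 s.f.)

77.6 mΩ

Section 1: A_strand = π(4.9600e-04)² = 7.729e-07 m²; R₁ = ρL/(N·A_s) = (1.61×10^-8)(20.4)/(7×7.729e-07) = 0.06071 Ω
Section 2: A = π(2.59/2 mm)² = π(1.2950e-03 m)² = 5.269e-06 m²
R₂ = (1.61×10^-8)(5.54)/(5.269e-06) = 0.01693 Ω
R = R₁ + R₂ = 77.6 mΩ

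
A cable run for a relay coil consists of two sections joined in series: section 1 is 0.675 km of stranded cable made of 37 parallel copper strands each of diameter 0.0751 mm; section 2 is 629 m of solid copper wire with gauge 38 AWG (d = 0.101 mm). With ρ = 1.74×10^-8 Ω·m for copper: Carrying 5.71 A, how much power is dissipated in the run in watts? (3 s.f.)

46900 W

Section 1: A_strand = π(3.7550e-05)² = 4.430e-09 m²; R₁ = ρL/(N·A_s) = (1.74×10^-8)(675)/(37×4.430e-09) = 71.66 Ω
Section 2: A = π(0.101/2 mm)² = π(5.0500e-05 m)² = 8.012e-09 m²
R₂ = (1.74×10^-8)(629)/(8.012e-09) = 1366 Ω
R = R₁ + R₂ = 1438 Ω
P = I²R = (5.71)² × 1438 = 46900 W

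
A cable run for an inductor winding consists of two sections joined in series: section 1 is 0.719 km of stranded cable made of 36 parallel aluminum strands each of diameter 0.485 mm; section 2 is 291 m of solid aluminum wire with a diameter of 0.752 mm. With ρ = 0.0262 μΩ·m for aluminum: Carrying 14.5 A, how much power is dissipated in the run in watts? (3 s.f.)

ρ = 0.0262 μΩ·m = 2.62×10^-8 Ω·m
Section 1: A_strand = π(2.4250e-04)² = 1.847e-07 m²; R₁ = ρL/(N·A_s) = (2.62×10^-8)(719)/(36×1.847e-07) = 2.832 Ω
Section 2: A = π(d/2)² = π(3.7600e-04 m)² = 4.441e-07 m²
R₂ = (2.62×10^-8)(291)/(4.441e-07) = 17.17 Ω
R = R₁ + R₂ = 20 Ω
P = I²R = (14.5)² × 20 = 4200 W

4200 W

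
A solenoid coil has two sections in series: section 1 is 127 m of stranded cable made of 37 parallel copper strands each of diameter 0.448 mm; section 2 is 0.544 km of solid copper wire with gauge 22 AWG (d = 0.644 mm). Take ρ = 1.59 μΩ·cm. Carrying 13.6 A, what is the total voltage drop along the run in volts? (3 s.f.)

366 V

ρ = 1.59 μΩ·cm = 1.59×10^-8 Ω·m
Section 1: A_strand = π(2.2400e-04)² = 1.576e-07 m²; R₁ = ρL/(N·A_s) = (1.59×10^-8)(127)/(37×1.576e-07) = 0.3462 Ω
Section 2: A = π(0.644/2 mm)² = π(3.2200e-04 m)² = 3.257e-07 m²
R₂ = (1.59×10^-8)(544)/(3.257e-07) = 26.55 Ω
R = R₁ + R₂ = 26.9 Ω
V = IR = 13.6 × 26.9 = 366 V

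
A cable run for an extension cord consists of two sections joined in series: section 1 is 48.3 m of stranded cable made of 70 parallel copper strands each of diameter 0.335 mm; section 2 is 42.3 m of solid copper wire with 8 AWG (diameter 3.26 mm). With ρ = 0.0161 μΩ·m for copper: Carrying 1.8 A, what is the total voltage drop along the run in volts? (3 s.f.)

0.374 V

ρ = 0.0161 μΩ·m = 1.61×10^-8 Ω·m
Section 1: A_strand = π(1.6750e-04)² = 8.814e-08 m²; R₁ = ρL/(N·A_s) = (1.61×10^-8)(48.3)/(70×8.814e-08) = 0.126 Ω
Section 2: A = π(3.26/2 mm)² = π(1.6300e-03 m)² = 8.347e-06 m²
R₂ = (1.61×10^-8)(42.3)/(8.347e-06) = 0.08159 Ω
R = R₁ + R₂ = 0.2076 Ω
V = IR = 1.8 × 0.2076 = 0.374 V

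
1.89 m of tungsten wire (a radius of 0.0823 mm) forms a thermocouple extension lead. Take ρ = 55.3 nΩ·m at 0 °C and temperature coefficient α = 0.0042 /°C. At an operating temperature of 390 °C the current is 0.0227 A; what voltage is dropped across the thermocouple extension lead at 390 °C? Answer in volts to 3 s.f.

0.294 V

ρ = 55.3 nΩ·m = 5.53×10^-8 Ω·m
A = πr² = π(8.2300e-05 m)² = 2.128e-08 m²
R₍0₎ = ρL/A = (5.53×10^-8)(1.89)/(2.128e-08) = 4.912 Ω
R₍390₎ = R₍0₎(1 + αΔT) = 4.912 × (1 + 0.0042×390) = 12.96 Ω
V = IR = 0.0227 × 12.96 = 0.294 V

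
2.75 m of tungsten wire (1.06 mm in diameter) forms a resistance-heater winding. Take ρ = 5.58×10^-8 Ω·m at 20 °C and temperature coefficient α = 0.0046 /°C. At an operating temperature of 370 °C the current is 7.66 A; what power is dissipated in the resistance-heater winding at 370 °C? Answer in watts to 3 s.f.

26.6 W

A = π(d/2)² = π(5.3000e-04 m)² = 8.825e-07 m²
R₍20₎ = ρL/A = (5.58×10^-8)(2.75)/(8.825e-07) = 0.1739 Ω
R₍370₎ = R₍20₎(1 + αΔT) = 0.1739 × (1 + 0.0046×350) = 0.4538 Ω
P = I²R = (7.66)² × 0.4538 = 26.6 W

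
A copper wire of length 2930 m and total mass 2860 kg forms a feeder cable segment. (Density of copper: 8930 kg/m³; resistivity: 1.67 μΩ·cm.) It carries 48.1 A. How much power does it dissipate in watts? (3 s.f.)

ρ = 1.67 μΩ·cm = 1.67×10^-8 Ω·m
A = m/(density·L) = 2860/(8930×2930) = 1.0931e-04 m²
R = ρL/A = (1.67×10^-8)(2930)/(1.0931e-04) = 0.4476 Ω
P = I²R = (48.1)² × 0.4476 = 1040 W

1040 W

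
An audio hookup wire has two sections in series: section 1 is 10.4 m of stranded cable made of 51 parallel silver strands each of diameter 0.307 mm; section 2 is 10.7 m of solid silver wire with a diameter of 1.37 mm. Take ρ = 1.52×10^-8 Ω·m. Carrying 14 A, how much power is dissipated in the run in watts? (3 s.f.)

Section 1: A_strand = π(1.5350e-04)² = 7.402e-08 m²; R₁ = ρL/(N·A_s) = (1.52×10^-8)(10.4)/(51×7.402e-08) = 0.04187 Ω
Section 2: A = π(d/2)² = π(6.8500e-04 m)² = 1.474e-06 m²
R₂ = (1.52×10^-8)(10.7)/(1.474e-06) = 0.1103 Ω
R = R₁ + R₂ = 0.1522 Ω
P = I²R = (14)² × 0.1522 = 29.8 W

29.8 W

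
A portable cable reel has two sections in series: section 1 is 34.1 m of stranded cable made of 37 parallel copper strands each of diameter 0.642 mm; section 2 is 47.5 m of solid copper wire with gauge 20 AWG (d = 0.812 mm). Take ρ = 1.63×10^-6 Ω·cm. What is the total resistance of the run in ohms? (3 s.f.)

1.54 Ω

ρ = 1.63×10^-6 Ω·cm = 1.63×10^-8 Ω·m
Section 1: A_strand = π(3.2100e-04)² = 3.237e-07 m²; R₁ = ρL/(N·A_s) = (1.63×10^-8)(34.1)/(37×3.237e-07) = 0.04641 Ω
Section 2: A = π(0.812/2 mm)² = π(4.0600e-04 m)² = 5.178e-07 m²
R₂ = (1.63×10^-8)(47.5)/(5.178e-07) = 1.495 Ω
R = R₁ + R₂ = 1.54 Ω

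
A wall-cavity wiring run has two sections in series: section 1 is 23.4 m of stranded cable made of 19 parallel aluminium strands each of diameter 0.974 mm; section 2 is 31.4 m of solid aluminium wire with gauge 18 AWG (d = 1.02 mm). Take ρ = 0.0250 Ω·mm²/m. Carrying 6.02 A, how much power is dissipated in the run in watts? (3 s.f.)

ρ = 0.0250 Ω·mm²/m = 2.50×10^-8 Ω·m
Section 1: A_strand = π(4.8700e-04)² = 7.451e-07 m²; R₁ = ρL/(N·A_s) = (2.50×10^-8)(23.4)/(19×7.451e-07) = 0.04132 Ω
Section 2: A = π(1.02/2 mm)² = π(5.1000e-04 m)² = 8.171e-07 m²
R₂ = (2.50×10^-8)(31.4)/(8.171e-07) = 0.9607 Ω
R = R₁ + R₂ = 1.002 Ω
P = I²R = (6.02)² × 1.002 = 36.3 W

36.3 W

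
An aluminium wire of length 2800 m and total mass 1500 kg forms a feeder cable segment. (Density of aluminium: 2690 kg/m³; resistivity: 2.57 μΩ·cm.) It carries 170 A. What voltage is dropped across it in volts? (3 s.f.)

61.4 V

ρ = 2.57 μΩ·cm = 2.57×10^-8 Ω·m
A = m/(density·L) = 1500/(2690×2800) = 1.9915e-04 m²
R = ρL/A = (2.57×10^-8)(2800)/(1.9915e-04) = 0.3613 Ω
V = IR = 170 × 0.3613 = 61.4 V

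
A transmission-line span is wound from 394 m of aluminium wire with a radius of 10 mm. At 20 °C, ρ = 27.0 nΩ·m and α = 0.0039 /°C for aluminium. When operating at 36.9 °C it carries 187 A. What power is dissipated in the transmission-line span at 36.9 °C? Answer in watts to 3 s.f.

ρ = 27.0 nΩ·m = 2.70×10^-8 Ω·m
A = πr² = π(1.0000e-02 m)² = 3.142e-04 m²
R₍20₎ = ρL/A = (2.70×10^-8)(394)/(3.142e-04) = 0.03386 Ω
R₍36.9₎ = R₍20₎(1 + αΔT) = 0.03386 × (1 + 0.0039×16.9) = 0.03609 Ω
P = I²R = (187)² × 0.03609 = 1260 W

1260 W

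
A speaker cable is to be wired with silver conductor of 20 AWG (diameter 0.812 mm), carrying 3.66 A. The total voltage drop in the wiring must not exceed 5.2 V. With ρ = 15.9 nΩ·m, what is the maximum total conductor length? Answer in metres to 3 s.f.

46.3 m

ρ = 15.9 nΩ·m = 1.59×10^-8 Ω·m
A = π(0.812/2 mm)² = π(4.0600e-04 m)² = 5.178e-07 m²
L_max = V_max·A/(1·ρI) = (5.2)(5.178e-07)/(1.59×10^-8×3.66) = 46.3 m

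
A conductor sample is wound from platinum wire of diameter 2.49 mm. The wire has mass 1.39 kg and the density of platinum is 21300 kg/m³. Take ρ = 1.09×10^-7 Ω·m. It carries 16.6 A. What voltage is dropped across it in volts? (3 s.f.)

A = π(d/2)² = π(1.2450e-03 m)² = 4.8695e-06 m²
L = m/(density·A) = 1.39/(21300×4.8695e-06) = 13.4 m
R = ρL/A = (1.09×10^-7)(13.4)/(4.8695e-06) = 0.3 Ω
V = IR = 16.6 × 0.3 = 4.98 V

4.98 V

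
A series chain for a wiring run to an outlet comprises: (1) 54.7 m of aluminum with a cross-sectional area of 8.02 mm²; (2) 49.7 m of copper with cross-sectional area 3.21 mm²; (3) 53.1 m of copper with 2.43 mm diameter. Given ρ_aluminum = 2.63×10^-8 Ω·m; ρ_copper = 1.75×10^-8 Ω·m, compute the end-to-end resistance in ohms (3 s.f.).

0.651 Ω

Seg 1: A = 8.02 mm² = 8.020e-06 m²
R_1 = (2.63×10^-8)(54.7)/(8.020e-06) = 0.1794 Ω
Seg 2: A = 3.21 mm² = 3.210e-06 m²
R_2 = (1.75×10^-8)(49.7)/(3.210e-06) = 0.271 Ω
Seg 3: A = π(d/2)² = π(1.2150e-03 m)² = 4.638e-06 m²
R_3 = (1.75×10^-8)(53.1)/(4.638e-06) = 0.2004 Ω
R_total = R_1 + R_2 + R_3 = 0.651 Ω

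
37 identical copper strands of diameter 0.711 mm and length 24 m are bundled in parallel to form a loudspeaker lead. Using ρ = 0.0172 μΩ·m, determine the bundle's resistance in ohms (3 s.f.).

ρ = 0.0172 μΩ·m = 1.72×10^-8 Ω·m
A_strand = π(3.5550e-04 m)² = 3.970e-07 m²
R_strand = ρL/A = (1.72×10^-8)(24)/(3.970e-07) = 1.04 Ω
R_total = R_strand/N = 1.04/37 = 0.0281 Ω

0.0281 Ω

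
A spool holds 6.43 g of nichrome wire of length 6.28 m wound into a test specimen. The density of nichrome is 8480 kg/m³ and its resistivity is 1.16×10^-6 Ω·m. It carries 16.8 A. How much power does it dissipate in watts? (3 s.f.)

A = m/(density·L) = 0.00643/(8480×6.28) = 1.2074e-07 m²
R = ρL/A = (1.16×10^-6)(6.28)/(1.2074e-07) = 60.33 Ω
P = I²R = (16.8)² × 60.33 = 17000 W

17000 W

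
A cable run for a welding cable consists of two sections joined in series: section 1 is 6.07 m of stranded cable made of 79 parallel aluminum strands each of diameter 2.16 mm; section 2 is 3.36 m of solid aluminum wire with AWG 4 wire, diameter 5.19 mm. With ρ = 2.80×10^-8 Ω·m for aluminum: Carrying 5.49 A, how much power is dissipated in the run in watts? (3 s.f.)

Section 1: A_strand = π(1.0800e-03)² = 3.664e-06 m²; R₁ = ρL/(N·A_s) = (2.80×10^-8)(6.07)/(79×3.664e-06) = 5.871×10^-4 Ω
Section 2: A = π(5.19/2 mm)² = π(2.5950e-03 m)² = 2.116e-05 m²
R₂ = (2.80×10^-8)(3.36)/(2.116e-05) = 0.004447 Ω
R = R₁ + R₂ = 0.005034 Ω
P = I²R = (5.49)² × 0.005034 = 0.152 W

0.152 W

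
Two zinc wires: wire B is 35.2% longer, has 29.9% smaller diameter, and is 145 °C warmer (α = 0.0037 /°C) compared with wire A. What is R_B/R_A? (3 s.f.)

R ∝ ρL/d² with ρ ∝ (1+αΔT), so R_B/R_A = (1 + 35.2/100) × (1 − 29.9/100)⁻² × (1 + 0.0037×145)
= 1.352 × 2.035 × 1.536 = 4.23

4.23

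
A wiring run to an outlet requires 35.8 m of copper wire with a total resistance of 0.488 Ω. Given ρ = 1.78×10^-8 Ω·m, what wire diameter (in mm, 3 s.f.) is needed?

A = ρL/R = (1.78×10^-8)(35.8)/(0.488) = 1.306e-06 m²
d = 2√(A/π) = 1.289e-03 m = 1.29 mm

1.29 mm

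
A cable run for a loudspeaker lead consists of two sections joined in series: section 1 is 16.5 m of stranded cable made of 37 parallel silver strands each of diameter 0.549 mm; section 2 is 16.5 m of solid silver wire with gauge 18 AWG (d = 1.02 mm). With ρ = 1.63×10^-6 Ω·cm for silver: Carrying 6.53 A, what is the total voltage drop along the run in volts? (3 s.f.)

ρ = 1.63×10^-6 Ω·cm = 1.63×10^-8 Ω·m
Section 1: A_strand = π(2.7450e-04)² = 2.367e-07 m²; R₁ = ρL/(N·A_s) = (1.63×10^-8)(16.5)/(37×2.367e-07) = 0.03071 Ω
Section 2: A = π(1.02/2 mm)² = π(5.1000e-04 m)² = 8.171e-07 m²
R₂ = (1.63×10^-8)(16.5)/(8.171e-07) = 0.3291 Ω
R = R₁ + R₂ = 0.3598 Ω
V = IR = 6.53 × 0.3598 = 2.35 V

2.35 V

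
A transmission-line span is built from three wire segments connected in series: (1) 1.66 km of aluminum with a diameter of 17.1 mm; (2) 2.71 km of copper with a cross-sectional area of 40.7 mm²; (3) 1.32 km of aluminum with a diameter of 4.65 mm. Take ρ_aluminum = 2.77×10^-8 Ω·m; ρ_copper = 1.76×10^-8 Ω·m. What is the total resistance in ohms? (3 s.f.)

Seg 1: A = π(d/2)² = π(8.5500e-03 m)² = 2.297e-04 m²
R_1 = (2.77×10^-8)(1660)/(2.297e-04) = 0.2002 Ω
Seg 2: A = 40.7 mm² = 4.070e-05 m²
R_2 = (1.76×10^-8)(2710)/(4.070e-05) = 1.172 Ω
Seg 3: A = π(d/2)² = π(2.3250e-03 m)² = 1.698e-05 m²
R_3 = (2.77×10^-8)(1320)/(1.698e-05) = 2.153 Ω
R_total = R_1 + R_2 + R_3 = 3.53 Ω

3.53 Ω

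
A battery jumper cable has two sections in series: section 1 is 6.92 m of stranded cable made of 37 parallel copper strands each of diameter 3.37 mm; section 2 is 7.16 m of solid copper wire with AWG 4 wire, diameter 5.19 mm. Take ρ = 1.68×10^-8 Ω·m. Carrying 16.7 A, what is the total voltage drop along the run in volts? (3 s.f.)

Section 1: A_strand = π(1.6850e-03)² = 8.920e-06 m²; R₁ = ρL/(N·A_s) = (1.68×10^-8)(6.92)/(37×8.920e-06) = 3.523×10^-4 Ω
Section 2: A = π(5.19/2 mm)² = π(2.5950e-03 m)² = 2.116e-05 m²
R₂ = (1.68×10^-8)(7.16)/(2.116e-05) = 0.005686 Ω
R = R₁ + R₂ = 0.006038 Ω
V = IR = 16.7 × 0.006038 = 0.101 V

0.101 V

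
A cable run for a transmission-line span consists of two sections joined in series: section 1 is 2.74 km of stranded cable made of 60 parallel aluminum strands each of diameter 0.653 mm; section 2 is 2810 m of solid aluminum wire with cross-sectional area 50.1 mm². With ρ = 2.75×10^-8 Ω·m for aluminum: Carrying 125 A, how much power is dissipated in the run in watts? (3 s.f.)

82700 W

Section 1: A_strand = π(3.2650e-04)² = 3.349e-07 m²; R₁ = ρL/(N·A_s) = (2.75×10^-8)(2740)/(60×3.349e-07) = 3.75 Ω
Section 2: A = 50.1 mm² = 5.010e-05 m²
R₂ = (2.75×10^-8)(2810)/(5.010e-05) = 1.542 Ω
R = R₁ + R₂ = 5.292 Ω
P = I²R = (125)² × 5.292 = 82700 W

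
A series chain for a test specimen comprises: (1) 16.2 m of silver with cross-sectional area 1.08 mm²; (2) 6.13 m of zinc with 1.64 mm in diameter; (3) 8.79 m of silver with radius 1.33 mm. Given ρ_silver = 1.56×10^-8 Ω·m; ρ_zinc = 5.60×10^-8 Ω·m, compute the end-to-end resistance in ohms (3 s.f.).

Seg 1: A = 1.08 mm² = 1.080e-06 m²
R_1 = (1.56×10^-8)(16.2)/(1.080e-06) = 0.234 Ω
Seg 2: A = π(d/2)² = π(8.2000e-04 m)² = 2.112e-06 m²
R_2 = (5.60×10^-8)(6.13)/(2.112e-06) = 0.1625 Ω
Seg 3: A = πr² = π(1.3300e-03 m)² = 5.557e-06 m²
R_3 = (1.56×10^-8)(8.79)/(5.557e-06) = 0.02468 Ω
R_total = R_1 + R_2 + R_3 = 0.421 Ω

0.421 Ω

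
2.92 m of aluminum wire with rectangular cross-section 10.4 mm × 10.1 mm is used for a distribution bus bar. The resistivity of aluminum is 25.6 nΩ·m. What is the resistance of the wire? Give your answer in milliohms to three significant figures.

0.712 mΩ

ρ = 25.6 nΩ·m = 2.56×10^-8 Ω·m
A = 10.4 × 10.1 mm² = 105 mm² = 1.050e-04 m²
R = ρL/A = (2.56×10^-8)(2.92 m)/(1.050e-04 m²) = 0.712 mΩ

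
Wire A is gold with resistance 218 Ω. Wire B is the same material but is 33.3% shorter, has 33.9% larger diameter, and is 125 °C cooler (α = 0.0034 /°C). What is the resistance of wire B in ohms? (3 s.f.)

R ∝ ρL/d² with ρ ∝ (1+αΔT), so R_B/R_A = (1 − 33.3/100) × (1 + 33.9/100)⁻² × (1 − 0.0034×125)
= 0.667 × 0.5577 × 0.575 = 0.2139
R_B = 0.2139 × 218 = 46.6 Ω

46.6 Ω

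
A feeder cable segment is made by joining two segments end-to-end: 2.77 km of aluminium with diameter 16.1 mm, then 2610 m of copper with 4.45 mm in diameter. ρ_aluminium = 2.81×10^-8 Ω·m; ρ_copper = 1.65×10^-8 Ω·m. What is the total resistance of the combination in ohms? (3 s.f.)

Segment 1: A = π(d/2)² = π(8.0500e-03 m)² = 2.036e-04 m²
R₁ = ρL/A = (2.81×10^-8)(2770)/(2.036e-04) = 0.3823 Ω
Segment 2: A = π(d/2)² = π(2.2250e-03 m)² = 1.555e-05 m²
R₂ = (1.65×10^-8)(2610)/(1.555e-05) = 2.769 Ω
R = R₁ + R₂ = 3.15 Ω

3.15 Ω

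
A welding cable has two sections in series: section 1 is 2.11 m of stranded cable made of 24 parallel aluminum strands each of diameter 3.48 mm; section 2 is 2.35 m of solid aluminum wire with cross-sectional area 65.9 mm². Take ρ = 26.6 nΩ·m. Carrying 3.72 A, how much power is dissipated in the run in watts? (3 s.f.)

0.0165 W

ρ = 26.6 nΩ·m = 2.66×10^-8 Ω·m
Section 1: A_strand = π(1.7400e-03)² = 9.511e-06 m²; R₁ = ρL/(N·A_s) = (2.66×10^-8)(2.11)/(24×9.511e-06) = 2.459×10^-4 Ω
Section 2: A = 65.9 mm² = 6.590e-05 m²
R₂ = (2.66×10^-8)(2.35)/(6.590e-05) = 9.486×10^-4 Ω
R = R₁ + R₂ = 0.001194 Ω
P = I²R = (3.72)² × 0.001194 = 0.0165 W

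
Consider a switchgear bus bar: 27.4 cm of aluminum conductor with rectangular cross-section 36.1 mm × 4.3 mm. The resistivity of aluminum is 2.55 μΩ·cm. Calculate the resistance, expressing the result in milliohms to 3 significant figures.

0.0450 mΩ

ρ = 2.55 μΩ·cm = 2.55×10^-8 Ω·m
A = 36.1 × 4.3 mm² = 155 mm² = 1.552e-04 m²
R = ρL/A = (2.55×10^-8)(0.274 m)/(1.552e-04 m²) = 0.0450 mΩ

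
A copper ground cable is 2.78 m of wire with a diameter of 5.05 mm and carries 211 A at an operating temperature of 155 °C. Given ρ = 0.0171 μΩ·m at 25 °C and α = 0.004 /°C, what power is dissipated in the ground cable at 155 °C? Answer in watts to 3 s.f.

161 W

ρ = 0.0171 μΩ·m = 1.71×10^-8 Ω·m
A = π(d/2)² = π(2.5250e-03 m)² = 2.003e-05 m²
R₍25₎ = ρL/A = (1.71×10^-8)(2.78)/(2.003e-05) = 0.002373 Ω
R₍155₎ = R₍25₎(1 + αΔT) = 0.002373 × (1 + 0.004×130) = 0.003608 Ω
P = I²R = (211)² × 0.003608 = 161 W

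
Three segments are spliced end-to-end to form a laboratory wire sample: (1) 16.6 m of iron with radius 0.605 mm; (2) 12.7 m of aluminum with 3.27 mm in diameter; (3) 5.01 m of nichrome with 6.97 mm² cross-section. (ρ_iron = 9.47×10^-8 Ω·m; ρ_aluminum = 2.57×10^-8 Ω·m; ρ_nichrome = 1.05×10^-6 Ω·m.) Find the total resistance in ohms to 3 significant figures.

Seg 1: A = πr² = π(6.0500e-04 m)² = 1.150e-06 m²
R_1 = (9.47×10^-8)(16.6)/(1.150e-06) = 1.367 Ω
Seg 2: A = π(d/2)² = π(1.6350e-03 m)² = 8.398e-06 m²
R_2 = (2.57×10^-8)(12.7)/(8.398e-06) = 0.03886 Ω
Seg 3: A = 6.97 mm² = 6.970e-06 m²
R_3 = (1.05×10^-6)(5.01)/(6.970e-06) = 0.7547 Ω
R_total = R_1 + R_2 + R_3 = 2.16 Ω

2.16 Ω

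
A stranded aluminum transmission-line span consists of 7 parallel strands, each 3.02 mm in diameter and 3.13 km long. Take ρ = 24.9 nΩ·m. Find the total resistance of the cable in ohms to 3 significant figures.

1.55 Ω

ρ = 24.9 nΩ·m = 2.49×10^-8 Ω·m
A_strand = π(1.5100e-03 m)² = 7.163e-06 m²
R_strand = ρL/A = (2.49×10^-8)(3130)/(7.163e-06) = 10.88 Ω
R_total = R_strand/N = 10.88/7 = 1.55 Ω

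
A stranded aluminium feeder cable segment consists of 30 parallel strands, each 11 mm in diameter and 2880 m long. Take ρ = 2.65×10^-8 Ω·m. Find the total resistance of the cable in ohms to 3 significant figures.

0.0268 Ω

A_strand = π(5.5000e-03 m)² = 9.503e-05 m²
R_strand = ρL/A = (2.65×10^-8)(2880)/(9.503e-05) = 0.8031 Ω
R_total = R_strand/N = 0.8031/30 = 0.0268 Ω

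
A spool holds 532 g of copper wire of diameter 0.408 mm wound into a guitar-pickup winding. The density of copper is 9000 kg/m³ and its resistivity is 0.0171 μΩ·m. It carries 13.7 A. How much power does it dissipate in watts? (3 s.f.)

ρ = 0.0171 μΩ·m = 1.71×10^-8 Ω·m
A = π(d/2)² = π(2.0400e-04 m)² = 1.3074e-07 m²
L = m/(density·A) = 0.532/(9000×1.3074e-07) = 452.1 m
R = ρL/A = (1.71×10^-8)(452.1)/(1.3074e-07) = 59.14 Ω
P = I²R = (13.7)² × 59.14 = 11100 W

11100 W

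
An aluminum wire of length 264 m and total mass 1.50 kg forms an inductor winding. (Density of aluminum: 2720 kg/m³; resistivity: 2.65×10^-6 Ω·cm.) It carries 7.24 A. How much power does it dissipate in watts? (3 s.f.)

176 W

ρ = 2.65×10^-6 Ω·cm = 2.65×10^-8 Ω·m
A = m/(density·L) = 1.5/(2720×264) = 2.0889e-06 m²
R = ρL/A = (2.65×10^-8)(264)/(2.0889e-06) = 3.349 Ω
P = I²R = (7.24)² × 3.349 = 176 W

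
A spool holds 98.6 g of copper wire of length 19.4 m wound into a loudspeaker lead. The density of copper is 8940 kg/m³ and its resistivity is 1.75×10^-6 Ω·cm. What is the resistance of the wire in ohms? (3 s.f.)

ρ = 1.75×10^-6 Ω·cm = 1.75×10^-8 Ω·m
A = m/(density·L) = 0.0986/(8940×19.4) = 5.6851e-07 m²
R = ρL/A = (1.75×10^-8)(19.4)/(5.6851e-07) = 0.597 Ω

0.597 Ω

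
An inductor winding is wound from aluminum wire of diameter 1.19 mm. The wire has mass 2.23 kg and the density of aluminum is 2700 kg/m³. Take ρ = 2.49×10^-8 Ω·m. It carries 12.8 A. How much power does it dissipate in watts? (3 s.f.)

2720 W

A = π(d/2)² = π(5.9500e-04 m)² = 1.1122e-06 m²
L = m/(density·A) = 2.23/(2700×1.1122e-06) = 742.6 m
R = ρL/A = (2.49×10^-8)(742.6)/(1.1122e-06) = 16.63 Ω
P = I²R = (12.8)² × 16.63 = 2720 W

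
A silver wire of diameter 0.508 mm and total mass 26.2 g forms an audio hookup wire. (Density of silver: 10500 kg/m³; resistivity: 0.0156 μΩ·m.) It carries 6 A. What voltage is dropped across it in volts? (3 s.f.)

ρ = 0.0156 μΩ·m = 1.56×10^-8 Ω·m
A = π(d/2)² = π(2.5400e-04 m)² = 2.0268e-07 m²
L = m/(density·A) = 0.0262/(10500×2.0268e-07) = 12.31 m
R = ρL/A = (1.56×10^-8)(12.31)/(2.0268e-07) = 0.9475 Ω
V = IR = 6 × 0.9475 = 5.69 V

5.69 V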